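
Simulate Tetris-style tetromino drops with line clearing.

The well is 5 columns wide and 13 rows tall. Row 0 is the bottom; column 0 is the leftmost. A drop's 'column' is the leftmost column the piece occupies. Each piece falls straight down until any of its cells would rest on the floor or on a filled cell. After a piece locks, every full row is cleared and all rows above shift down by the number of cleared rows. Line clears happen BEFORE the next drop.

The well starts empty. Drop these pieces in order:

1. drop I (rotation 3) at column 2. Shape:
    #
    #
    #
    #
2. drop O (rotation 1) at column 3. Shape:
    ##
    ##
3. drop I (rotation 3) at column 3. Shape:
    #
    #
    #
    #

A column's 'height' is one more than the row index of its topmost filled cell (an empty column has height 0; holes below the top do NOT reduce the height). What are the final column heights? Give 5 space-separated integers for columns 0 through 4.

Drop 1: I rot3 at col 2 lands with bottom-row=0; cleared 0 line(s) (total 0); column heights now [0 0 4 0 0], max=4
Drop 2: O rot1 at col 3 lands with bottom-row=0; cleared 0 line(s) (total 0); column heights now [0 0 4 2 2], max=4
Drop 3: I rot3 at col 3 lands with bottom-row=2; cleared 0 line(s) (total 0); column heights now [0 0 4 6 2], max=6

Answer: 0 0 4 6 2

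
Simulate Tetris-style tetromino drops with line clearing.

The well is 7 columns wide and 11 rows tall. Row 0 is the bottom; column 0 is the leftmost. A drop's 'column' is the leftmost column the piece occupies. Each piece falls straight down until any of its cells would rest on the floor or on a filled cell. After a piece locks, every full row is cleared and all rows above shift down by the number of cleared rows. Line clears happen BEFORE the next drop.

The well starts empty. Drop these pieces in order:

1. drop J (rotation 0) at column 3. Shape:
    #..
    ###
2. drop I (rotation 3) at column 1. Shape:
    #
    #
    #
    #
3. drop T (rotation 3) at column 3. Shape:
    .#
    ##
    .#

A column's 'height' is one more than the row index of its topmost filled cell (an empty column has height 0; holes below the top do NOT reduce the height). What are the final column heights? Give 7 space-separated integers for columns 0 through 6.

Drop 1: J rot0 at col 3 lands with bottom-row=0; cleared 0 line(s) (total 0); column heights now [0 0 0 2 1 1 0], max=2
Drop 2: I rot3 at col 1 lands with bottom-row=0; cleared 0 line(s) (total 0); column heights now [0 4 0 2 1 1 0], max=4
Drop 3: T rot3 at col 3 lands with bottom-row=1; cleared 0 line(s) (total 0); column heights now [0 4 0 3 4 1 0], max=4

Answer: 0 4 0 3 4 1 0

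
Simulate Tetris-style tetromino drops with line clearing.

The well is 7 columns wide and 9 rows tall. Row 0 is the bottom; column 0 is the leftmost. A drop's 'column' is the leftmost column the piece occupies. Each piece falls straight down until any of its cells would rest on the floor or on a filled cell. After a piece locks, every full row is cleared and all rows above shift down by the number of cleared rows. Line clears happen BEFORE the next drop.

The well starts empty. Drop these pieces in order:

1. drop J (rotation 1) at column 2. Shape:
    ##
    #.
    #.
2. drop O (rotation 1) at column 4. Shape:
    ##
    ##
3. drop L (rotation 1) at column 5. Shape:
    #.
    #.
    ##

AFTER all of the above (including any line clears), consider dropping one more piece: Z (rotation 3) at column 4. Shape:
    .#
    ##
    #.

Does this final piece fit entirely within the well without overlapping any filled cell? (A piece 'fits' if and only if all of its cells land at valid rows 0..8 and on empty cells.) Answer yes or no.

Drop 1: J rot1 at col 2 lands with bottom-row=0; cleared 0 line(s) (total 0); column heights now [0 0 3 3 0 0 0], max=3
Drop 2: O rot1 at col 4 lands with bottom-row=0; cleared 0 line(s) (total 0); column heights now [0 0 3 3 2 2 0], max=3
Drop 3: L rot1 at col 5 lands with bottom-row=2; cleared 0 line(s) (total 0); column heights now [0 0 3 3 2 5 3], max=5
Test piece Z rot3 at col 4 (width 2): heights before test = [0 0 3 3 2 5 3]; fits = True

Answer: yes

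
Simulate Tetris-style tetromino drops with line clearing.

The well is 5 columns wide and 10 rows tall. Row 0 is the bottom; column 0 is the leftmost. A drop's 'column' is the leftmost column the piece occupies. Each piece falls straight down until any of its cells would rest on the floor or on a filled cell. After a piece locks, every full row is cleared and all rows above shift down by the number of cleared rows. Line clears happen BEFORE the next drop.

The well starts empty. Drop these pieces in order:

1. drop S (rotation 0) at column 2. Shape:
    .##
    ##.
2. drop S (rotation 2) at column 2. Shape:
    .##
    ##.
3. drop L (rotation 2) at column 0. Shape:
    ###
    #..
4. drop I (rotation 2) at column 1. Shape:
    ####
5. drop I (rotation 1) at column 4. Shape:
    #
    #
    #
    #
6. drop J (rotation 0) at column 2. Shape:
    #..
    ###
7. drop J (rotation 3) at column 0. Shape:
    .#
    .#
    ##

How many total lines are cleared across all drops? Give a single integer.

Drop 1: S rot0 at col 2 lands with bottom-row=0; cleared 0 line(s) (total 0); column heights now [0 0 1 2 2], max=2
Drop 2: S rot2 at col 2 lands with bottom-row=2; cleared 0 line(s) (total 0); column heights now [0 0 3 4 4], max=4
Drop 3: L rot2 at col 0 lands with bottom-row=2; cleared 1 line(s) (total 1); column heights now [3 0 3 3 2], max=3
Drop 4: I rot2 at col 1 lands with bottom-row=3; cleared 0 line(s) (total 1); column heights now [3 4 4 4 4], max=4
Drop 5: I rot1 at col 4 lands with bottom-row=4; cleared 0 line(s) (total 1); column heights now [3 4 4 4 8], max=8
Drop 6: J rot0 at col 2 lands with bottom-row=8; cleared 0 line(s) (total 1); column heights now [3 4 10 9 9], max=10
Drop 7: J rot3 at col 0 lands with bottom-row=4; cleared 0 line(s) (total 1); column heights now [5 7 10 9 9], max=10

Answer: 1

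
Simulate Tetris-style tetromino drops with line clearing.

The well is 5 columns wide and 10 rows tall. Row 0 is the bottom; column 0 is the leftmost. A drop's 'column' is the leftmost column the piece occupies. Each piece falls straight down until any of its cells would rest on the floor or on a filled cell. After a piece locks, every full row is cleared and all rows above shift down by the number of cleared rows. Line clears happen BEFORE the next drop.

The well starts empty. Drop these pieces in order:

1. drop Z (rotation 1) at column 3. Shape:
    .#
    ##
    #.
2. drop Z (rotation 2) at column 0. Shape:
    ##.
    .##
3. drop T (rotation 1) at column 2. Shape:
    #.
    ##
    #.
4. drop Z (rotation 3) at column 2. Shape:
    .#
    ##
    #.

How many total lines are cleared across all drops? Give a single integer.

Answer: 1

Derivation:
Drop 1: Z rot1 at col 3 lands with bottom-row=0; cleared 0 line(s) (total 0); column heights now [0 0 0 2 3], max=3
Drop 2: Z rot2 at col 0 lands with bottom-row=0; cleared 0 line(s) (total 0); column heights now [2 2 1 2 3], max=3
Drop 3: T rot1 at col 2 lands with bottom-row=1; cleared 1 line(s) (total 1); column heights now [0 1 3 2 2], max=3
Drop 4: Z rot3 at col 2 lands with bottom-row=3; cleared 0 line(s) (total 1); column heights now [0 1 5 6 2], max=6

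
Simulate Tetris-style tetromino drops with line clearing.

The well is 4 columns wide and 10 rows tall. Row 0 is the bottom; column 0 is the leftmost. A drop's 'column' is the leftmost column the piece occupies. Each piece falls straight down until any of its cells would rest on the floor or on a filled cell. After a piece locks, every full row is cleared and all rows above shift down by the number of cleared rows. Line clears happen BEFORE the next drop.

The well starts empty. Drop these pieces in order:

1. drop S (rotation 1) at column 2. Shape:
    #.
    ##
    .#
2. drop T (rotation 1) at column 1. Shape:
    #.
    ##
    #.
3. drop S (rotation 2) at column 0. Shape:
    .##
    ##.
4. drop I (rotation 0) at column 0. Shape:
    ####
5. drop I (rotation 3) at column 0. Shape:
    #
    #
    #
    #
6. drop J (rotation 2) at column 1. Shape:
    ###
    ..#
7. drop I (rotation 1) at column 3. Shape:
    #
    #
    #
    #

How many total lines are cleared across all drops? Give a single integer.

Answer: 3

Derivation:
Drop 1: S rot1 at col 2 lands with bottom-row=0; cleared 0 line(s) (total 0); column heights now [0 0 3 2], max=3
Drop 2: T rot1 at col 1 lands with bottom-row=2; cleared 0 line(s) (total 0); column heights now [0 5 4 2], max=5
Drop 3: S rot2 at col 0 lands with bottom-row=5; cleared 0 line(s) (total 0); column heights now [6 7 7 2], max=7
Drop 4: I rot0 at col 0 lands with bottom-row=7; cleared 1 line(s) (total 1); column heights now [6 7 7 2], max=7
Drop 5: I rot3 at col 0 lands with bottom-row=6; cleared 0 line(s) (total 1); column heights now [10 7 7 2], max=10
Drop 6: J rot2 at col 1 lands with bottom-row=6; cleared 2 line(s) (total 3); column heights now [8 6 4 2], max=8
Drop 7: I rot1 at col 3 lands with bottom-row=2; cleared 0 line(s) (total 3); column heights now [8 6 4 6], max=8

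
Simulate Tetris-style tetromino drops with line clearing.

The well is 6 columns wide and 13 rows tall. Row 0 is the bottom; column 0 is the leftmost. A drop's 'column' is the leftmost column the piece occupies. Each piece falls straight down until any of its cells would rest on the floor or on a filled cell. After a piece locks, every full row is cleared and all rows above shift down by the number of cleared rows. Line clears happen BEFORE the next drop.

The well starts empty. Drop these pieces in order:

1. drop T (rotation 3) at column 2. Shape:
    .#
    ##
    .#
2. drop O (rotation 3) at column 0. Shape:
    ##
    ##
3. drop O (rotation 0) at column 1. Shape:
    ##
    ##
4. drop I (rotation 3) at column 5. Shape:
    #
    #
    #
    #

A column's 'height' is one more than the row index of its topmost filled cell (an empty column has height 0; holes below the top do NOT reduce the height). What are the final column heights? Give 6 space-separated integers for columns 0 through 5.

Answer: 2 4 4 3 0 4

Derivation:
Drop 1: T rot3 at col 2 lands with bottom-row=0; cleared 0 line(s) (total 0); column heights now [0 0 2 3 0 0], max=3
Drop 2: O rot3 at col 0 lands with bottom-row=0; cleared 0 line(s) (total 0); column heights now [2 2 2 3 0 0], max=3
Drop 3: O rot0 at col 1 lands with bottom-row=2; cleared 0 line(s) (total 0); column heights now [2 4 4 3 0 0], max=4
Drop 4: I rot3 at col 5 lands with bottom-row=0; cleared 0 line(s) (total 0); column heights now [2 4 4 3 0 4], max=4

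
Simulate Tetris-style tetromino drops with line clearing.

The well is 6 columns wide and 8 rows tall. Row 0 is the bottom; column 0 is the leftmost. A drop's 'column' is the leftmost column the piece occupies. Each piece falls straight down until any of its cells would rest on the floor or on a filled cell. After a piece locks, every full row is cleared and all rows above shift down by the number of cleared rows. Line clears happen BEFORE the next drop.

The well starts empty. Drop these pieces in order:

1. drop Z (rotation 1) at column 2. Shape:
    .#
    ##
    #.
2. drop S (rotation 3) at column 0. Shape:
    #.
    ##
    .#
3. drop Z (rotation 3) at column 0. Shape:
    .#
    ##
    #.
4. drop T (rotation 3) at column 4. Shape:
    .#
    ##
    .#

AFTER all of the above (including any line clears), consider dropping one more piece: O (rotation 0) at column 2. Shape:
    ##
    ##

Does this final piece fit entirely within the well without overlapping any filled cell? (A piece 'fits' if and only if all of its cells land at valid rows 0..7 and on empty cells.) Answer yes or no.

Drop 1: Z rot1 at col 2 lands with bottom-row=0; cleared 0 line(s) (total 0); column heights now [0 0 2 3 0 0], max=3
Drop 2: S rot3 at col 0 lands with bottom-row=0; cleared 0 line(s) (total 0); column heights now [3 2 2 3 0 0], max=3
Drop 3: Z rot3 at col 0 lands with bottom-row=3; cleared 0 line(s) (total 0); column heights now [5 6 2 3 0 0], max=6
Drop 4: T rot3 at col 4 lands with bottom-row=0; cleared 1 line(s) (total 1); column heights now [4 5 1 2 0 2], max=5
Test piece O rot0 at col 2 (width 2): heights before test = [4 5 1 2 0 2]; fits = True

Answer: yes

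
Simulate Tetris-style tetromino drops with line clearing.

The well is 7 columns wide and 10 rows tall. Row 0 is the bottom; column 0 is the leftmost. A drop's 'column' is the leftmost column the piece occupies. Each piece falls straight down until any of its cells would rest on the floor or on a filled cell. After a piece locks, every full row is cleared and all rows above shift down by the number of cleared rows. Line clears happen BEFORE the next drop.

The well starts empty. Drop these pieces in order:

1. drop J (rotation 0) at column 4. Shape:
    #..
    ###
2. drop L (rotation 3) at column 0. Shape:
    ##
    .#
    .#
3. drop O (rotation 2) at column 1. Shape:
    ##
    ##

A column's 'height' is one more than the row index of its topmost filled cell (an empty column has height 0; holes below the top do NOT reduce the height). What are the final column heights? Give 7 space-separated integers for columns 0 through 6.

Answer: 3 5 5 0 2 1 1

Derivation:
Drop 1: J rot0 at col 4 lands with bottom-row=0; cleared 0 line(s) (total 0); column heights now [0 0 0 0 2 1 1], max=2
Drop 2: L rot3 at col 0 lands with bottom-row=0; cleared 0 line(s) (total 0); column heights now [3 3 0 0 2 1 1], max=3
Drop 3: O rot2 at col 1 lands with bottom-row=3; cleared 0 line(s) (total 0); column heights now [3 5 5 0 2 1 1], max=5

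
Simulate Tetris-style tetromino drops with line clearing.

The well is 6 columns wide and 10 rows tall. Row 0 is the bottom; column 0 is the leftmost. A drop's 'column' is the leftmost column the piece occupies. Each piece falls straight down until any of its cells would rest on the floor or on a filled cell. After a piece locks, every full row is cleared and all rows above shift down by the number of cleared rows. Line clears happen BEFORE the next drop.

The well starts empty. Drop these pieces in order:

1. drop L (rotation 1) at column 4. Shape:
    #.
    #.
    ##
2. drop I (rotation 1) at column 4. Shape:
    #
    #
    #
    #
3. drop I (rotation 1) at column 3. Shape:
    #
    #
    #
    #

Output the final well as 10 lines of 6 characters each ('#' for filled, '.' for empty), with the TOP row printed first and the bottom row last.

Drop 1: L rot1 at col 4 lands with bottom-row=0; cleared 0 line(s) (total 0); column heights now [0 0 0 0 3 1], max=3
Drop 2: I rot1 at col 4 lands with bottom-row=3; cleared 0 line(s) (total 0); column heights now [0 0 0 0 7 1], max=7
Drop 3: I rot1 at col 3 lands with bottom-row=0; cleared 0 line(s) (total 0); column heights now [0 0 0 4 7 1], max=7

Answer: ......
......
......
....#.
....#.
....#.
...##.
...##.
...##.
...###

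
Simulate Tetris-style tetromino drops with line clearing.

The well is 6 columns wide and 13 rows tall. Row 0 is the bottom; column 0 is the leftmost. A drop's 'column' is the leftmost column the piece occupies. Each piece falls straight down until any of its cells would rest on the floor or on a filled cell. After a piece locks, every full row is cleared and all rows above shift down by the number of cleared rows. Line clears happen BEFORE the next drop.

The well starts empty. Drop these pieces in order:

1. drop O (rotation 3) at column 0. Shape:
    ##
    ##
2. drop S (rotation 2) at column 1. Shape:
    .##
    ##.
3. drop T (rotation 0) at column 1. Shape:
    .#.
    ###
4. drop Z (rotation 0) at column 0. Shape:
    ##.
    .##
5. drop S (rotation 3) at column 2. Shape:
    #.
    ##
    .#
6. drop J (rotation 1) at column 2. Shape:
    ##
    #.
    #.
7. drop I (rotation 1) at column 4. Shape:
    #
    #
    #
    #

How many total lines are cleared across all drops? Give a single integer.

Answer: 0

Derivation:
Drop 1: O rot3 at col 0 lands with bottom-row=0; cleared 0 line(s) (total 0); column heights now [2 2 0 0 0 0], max=2
Drop 2: S rot2 at col 1 lands with bottom-row=2; cleared 0 line(s) (total 0); column heights now [2 3 4 4 0 0], max=4
Drop 3: T rot0 at col 1 lands with bottom-row=4; cleared 0 line(s) (total 0); column heights now [2 5 6 5 0 0], max=6
Drop 4: Z rot0 at col 0 lands with bottom-row=6; cleared 0 line(s) (total 0); column heights now [8 8 7 5 0 0], max=8
Drop 5: S rot3 at col 2 lands with bottom-row=6; cleared 0 line(s) (total 0); column heights now [8 8 9 8 0 0], max=9
Drop 6: J rot1 at col 2 lands with bottom-row=9; cleared 0 line(s) (total 0); column heights now [8 8 12 12 0 0], max=12
Drop 7: I rot1 at col 4 lands with bottom-row=0; cleared 0 line(s) (total 0); column heights now [8 8 12 12 4 0], max=12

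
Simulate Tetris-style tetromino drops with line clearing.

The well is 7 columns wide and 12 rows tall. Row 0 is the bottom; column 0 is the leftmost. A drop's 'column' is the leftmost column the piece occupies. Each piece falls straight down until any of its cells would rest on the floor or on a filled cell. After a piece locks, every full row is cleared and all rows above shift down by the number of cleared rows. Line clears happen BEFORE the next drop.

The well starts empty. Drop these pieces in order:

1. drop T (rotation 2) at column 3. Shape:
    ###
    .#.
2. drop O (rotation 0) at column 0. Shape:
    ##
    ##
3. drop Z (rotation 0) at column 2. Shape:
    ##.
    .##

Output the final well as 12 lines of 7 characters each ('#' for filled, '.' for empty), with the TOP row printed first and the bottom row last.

Drop 1: T rot2 at col 3 lands with bottom-row=0; cleared 0 line(s) (total 0); column heights now [0 0 0 2 2 2 0], max=2
Drop 2: O rot0 at col 0 lands with bottom-row=0; cleared 0 line(s) (total 0); column heights now [2 2 0 2 2 2 0], max=2
Drop 3: Z rot0 at col 2 lands with bottom-row=2; cleared 0 line(s) (total 0); column heights now [2 2 4 4 3 2 0], max=4

Answer: .......
.......
.......
.......
.......
.......
.......
.......
..##...
...##..
##.###.
##..#..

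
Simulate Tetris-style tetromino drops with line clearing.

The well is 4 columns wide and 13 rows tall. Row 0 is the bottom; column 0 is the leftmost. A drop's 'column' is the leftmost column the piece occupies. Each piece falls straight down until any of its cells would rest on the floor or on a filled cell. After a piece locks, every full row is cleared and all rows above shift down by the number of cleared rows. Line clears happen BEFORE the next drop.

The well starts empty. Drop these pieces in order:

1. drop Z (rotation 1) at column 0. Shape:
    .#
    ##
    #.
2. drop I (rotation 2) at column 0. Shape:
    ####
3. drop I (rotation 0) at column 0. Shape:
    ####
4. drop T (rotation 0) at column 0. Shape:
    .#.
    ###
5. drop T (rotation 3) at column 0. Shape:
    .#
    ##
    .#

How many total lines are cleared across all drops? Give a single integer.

Drop 1: Z rot1 at col 0 lands with bottom-row=0; cleared 0 line(s) (total 0); column heights now [2 3 0 0], max=3
Drop 2: I rot2 at col 0 lands with bottom-row=3; cleared 1 line(s) (total 1); column heights now [2 3 0 0], max=3
Drop 3: I rot0 at col 0 lands with bottom-row=3; cleared 1 line(s) (total 2); column heights now [2 3 0 0], max=3
Drop 4: T rot0 at col 0 lands with bottom-row=3; cleared 0 line(s) (total 2); column heights now [4 5 4 0], max=5
Drop 5: T rot3 at col 0 lands with bottom-row=5; cleared 0 line(s) (total 2); column heights now [7 8 4 0], max=8

Answer: 2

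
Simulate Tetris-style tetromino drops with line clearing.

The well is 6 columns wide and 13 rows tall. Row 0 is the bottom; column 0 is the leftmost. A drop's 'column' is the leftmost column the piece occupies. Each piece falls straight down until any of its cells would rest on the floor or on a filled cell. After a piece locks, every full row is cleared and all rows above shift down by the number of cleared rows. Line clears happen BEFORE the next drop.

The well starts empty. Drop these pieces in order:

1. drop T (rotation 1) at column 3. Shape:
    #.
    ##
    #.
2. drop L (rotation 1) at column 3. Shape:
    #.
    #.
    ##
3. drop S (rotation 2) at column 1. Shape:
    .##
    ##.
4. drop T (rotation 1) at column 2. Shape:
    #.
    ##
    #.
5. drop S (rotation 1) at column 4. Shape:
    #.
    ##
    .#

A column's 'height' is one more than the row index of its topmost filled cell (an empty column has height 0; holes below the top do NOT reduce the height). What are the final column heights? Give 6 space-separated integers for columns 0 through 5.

Drop 1: T rot1 at col 3 lands with bottom-row=0; cleared 0 line(s) (total 0); column heights now [0 0 0 3 2 0], max=3
Drop 2: L rot1 at col 3 lands with bottom-row=3; cleared 0 line(s) (total 0); column heights now [0 0 0 6 4 0], max=6
Drop 3: S rot2 at col 1 lands with bottom-row=5; cleared 0 line(s) (total 0); column heights now [0 6 7 7 4 0], max=7
Drop 4: T rot1 at col 2 lands with bottom-row=7; cleared 0 line(s) (total 0); column heights now [0 6 10 9 4 0], max=10
Drop 5: S rot1 at col 4 lands with bottom-row=3; cleared 0 line(s) (total 0); column heights now [0 6 10 9 6 5], max=10

Answer: 0 6 10 9 6 5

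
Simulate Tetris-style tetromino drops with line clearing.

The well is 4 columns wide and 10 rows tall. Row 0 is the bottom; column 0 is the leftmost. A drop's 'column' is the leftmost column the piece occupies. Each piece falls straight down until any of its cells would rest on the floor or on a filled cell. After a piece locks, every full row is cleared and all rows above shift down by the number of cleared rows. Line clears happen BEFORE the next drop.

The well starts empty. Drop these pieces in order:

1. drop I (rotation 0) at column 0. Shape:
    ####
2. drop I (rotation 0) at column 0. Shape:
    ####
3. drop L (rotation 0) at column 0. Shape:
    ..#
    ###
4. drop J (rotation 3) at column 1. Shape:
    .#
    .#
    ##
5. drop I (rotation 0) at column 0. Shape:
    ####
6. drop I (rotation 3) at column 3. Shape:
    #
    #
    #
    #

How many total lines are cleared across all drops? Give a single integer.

Answer: 4

Derivation:
Drop 1: I rot0 at col 0 lands with bottom-row=0; cleared 1 line(s) (total 1); column heights now [0 0 0 0], max=0
Drop 2: I rot0 at col 0 lands with bottom-row=0; cleared 1 line(s) (total 2); column heights now [0 0 0 0], max=0
Drop 3: L rot0 at col 0 lands with bottom-row=0; cleared 0 line(s) (total 2); column heights now [1 1 2 0], max=2
Drop 4: J rot3 at col 1 lands with bottom-row=2; cleared 0 line(s) (total 2); column heights now [1 3 5 0], max=5
Drop 5: I rot0 at col 0 lands with bottom-row=5; cleared 1 line(s) (total 3); column heights now [1 3 5 0], max=5
Drop 6: I rot3 at col 3 lands with bottom-row=0; cleared 1 line(s) (total 4); column heights now [0 2 4 3], max=4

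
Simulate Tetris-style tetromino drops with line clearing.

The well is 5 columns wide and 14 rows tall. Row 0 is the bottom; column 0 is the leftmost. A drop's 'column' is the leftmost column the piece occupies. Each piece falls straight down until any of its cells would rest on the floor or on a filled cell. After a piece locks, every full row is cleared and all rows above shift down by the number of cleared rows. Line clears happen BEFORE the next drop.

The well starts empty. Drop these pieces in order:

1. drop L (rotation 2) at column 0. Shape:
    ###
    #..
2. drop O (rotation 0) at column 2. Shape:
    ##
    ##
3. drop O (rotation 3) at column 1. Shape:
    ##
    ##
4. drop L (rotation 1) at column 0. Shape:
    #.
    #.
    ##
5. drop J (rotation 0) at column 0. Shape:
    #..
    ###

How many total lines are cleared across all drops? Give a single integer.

Drop 1: L rot2 at col 0 lands with bottom-row=0; cleared 0 line(s) (total 0); column heights now [2 2 2 0 0], max=2
Drop 2: O rot0 at col 2 lands with bottom-row=2; cleared 0 line(s) (total 0); column heights now [2 2 4 4 0], max=4
Drop 3: O rot3 at col 1 lands with bottom-row=4; cleared 0 line(s) (total 0); column heights now [2 6 6 4 0], max=6
Drop 4: L rot1 at col 0 lands with bottom-row=6; cleared 0 line(s) (total 0); column heights now [9 7 6 4 0], max=9
Drop 5: J rot0 at col 0 lands with bottom-row=9; cleared 0 line(s) (total 0); column heights now [11 10 10 4 0], max=11

Answer: 0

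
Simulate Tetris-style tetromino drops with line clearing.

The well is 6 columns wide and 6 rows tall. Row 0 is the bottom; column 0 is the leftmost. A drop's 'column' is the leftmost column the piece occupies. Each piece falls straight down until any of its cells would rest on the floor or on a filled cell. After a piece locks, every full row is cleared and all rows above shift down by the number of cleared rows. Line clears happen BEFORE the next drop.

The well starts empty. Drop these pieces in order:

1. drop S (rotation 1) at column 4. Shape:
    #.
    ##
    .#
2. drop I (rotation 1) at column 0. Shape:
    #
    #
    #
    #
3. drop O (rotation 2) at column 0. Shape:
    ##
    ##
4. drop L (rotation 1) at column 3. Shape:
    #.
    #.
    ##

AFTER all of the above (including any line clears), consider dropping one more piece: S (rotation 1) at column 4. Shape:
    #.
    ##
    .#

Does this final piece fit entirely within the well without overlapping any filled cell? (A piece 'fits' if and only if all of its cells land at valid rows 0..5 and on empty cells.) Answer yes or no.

Drop 1: S rot1 at col 4 lands with bottom-row=0; cleared 0 line(s) (total 0); column heights now [0 0 0 0 3 2], max=3
Drop 2: I rot1 at col 0 lands with bottom-row=0; cleared 0 line(s) (total 0); column heights now [4 0 0 0 3 2], max=4
Drop 3: O rot2 at col 0 lands with bottom-row=4; cleared 0 line(s) (total 0); column heights now [6 6 0 0 3 2], max=6
Drop 4: L rot1 at col 3 lands with bottom-row=3; cleared 0 line(s) (total 0); column heights now [6 6 0 6 4 2], max=6
Test piece S rot1 at col 4 (width 2): heights before test = [6 6 0 6 4 2]; fits = True

Answer: yes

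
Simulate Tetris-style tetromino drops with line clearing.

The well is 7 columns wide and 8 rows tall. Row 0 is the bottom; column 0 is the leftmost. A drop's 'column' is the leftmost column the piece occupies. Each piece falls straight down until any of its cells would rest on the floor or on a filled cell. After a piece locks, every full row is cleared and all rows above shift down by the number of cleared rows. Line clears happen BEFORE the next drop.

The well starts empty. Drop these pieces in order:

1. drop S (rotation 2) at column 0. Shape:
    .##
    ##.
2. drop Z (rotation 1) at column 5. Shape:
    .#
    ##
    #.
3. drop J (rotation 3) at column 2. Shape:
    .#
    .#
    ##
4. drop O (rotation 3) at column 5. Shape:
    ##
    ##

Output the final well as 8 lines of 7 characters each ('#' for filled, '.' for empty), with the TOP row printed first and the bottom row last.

Answer: .......
.......
.......
...#.##
...#.##
..##..#
.##..##
##...#.

Derivation:
Drop 1: S rot2 at col 0 lands with bottom-row=0; cleared 0 line(s) (total 0); column heights now [1 2 2 0 0 0 0], max=2
Drop 2: Z rot1 at col 5 lands with bottom-row=0; cleared 0 line(s) (total 0); column heights now [1 2 2 0 0 2 3], max=3
Drop 3: J rot3 at col 2 lands with bottom-row=2; cleared 0 line(s) (total 0); column heights now [1 2 3 5 0 2 3], max=5
Drop 4: O rot3 at col 5 lands with bottom-row=3; cleared 0 line(s) (total 0); column heights now [1 2 3 5 0 5 5], max=5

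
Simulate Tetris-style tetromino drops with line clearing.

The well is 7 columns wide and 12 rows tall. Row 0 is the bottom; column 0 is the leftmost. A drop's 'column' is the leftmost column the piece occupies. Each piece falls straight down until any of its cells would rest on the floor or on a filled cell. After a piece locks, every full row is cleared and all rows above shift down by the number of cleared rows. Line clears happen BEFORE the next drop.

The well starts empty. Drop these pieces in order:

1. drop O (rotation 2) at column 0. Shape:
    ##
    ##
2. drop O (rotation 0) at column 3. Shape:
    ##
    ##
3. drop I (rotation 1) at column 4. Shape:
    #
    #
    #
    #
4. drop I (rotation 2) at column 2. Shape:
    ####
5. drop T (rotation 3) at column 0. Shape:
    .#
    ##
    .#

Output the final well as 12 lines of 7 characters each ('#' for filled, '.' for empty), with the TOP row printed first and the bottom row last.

Answer: .......
.......
.......
.......
.......
..####.
....#..
.#..#..
##..#..
.#..#..
##.##..
##.##..

Derivation:
Drop 1: O rot2 at col 0 lands with bottom-row=0; cleared 0 line(s) (total 0); column heights now [2 2 0 0 0 0 0], max=2
Drop 2: O rot0 at col 3 lands with bottom-row=0; cleared 0 line(s) (total 0); column heights now [2 2 0 2 2 0 0], max=2
Drop 3: I rot1 at col 4 lands with bottom-row=2; cleared 0 line(s) (total 0); column heights now [2 2 0 2 6 0 0], max=6
Drop 4: I rot2 at col 2 lands with bottom-row=6; cleared 0 line(s) (total 0); column heights now [2 2 7 7 7 7 0], max=7
Drop 5: T rot3 at col 0 lands with bottom-row=2; cleared 0 line(s) (total 0); column heights now [4 5 7 7 7 7 0], max=7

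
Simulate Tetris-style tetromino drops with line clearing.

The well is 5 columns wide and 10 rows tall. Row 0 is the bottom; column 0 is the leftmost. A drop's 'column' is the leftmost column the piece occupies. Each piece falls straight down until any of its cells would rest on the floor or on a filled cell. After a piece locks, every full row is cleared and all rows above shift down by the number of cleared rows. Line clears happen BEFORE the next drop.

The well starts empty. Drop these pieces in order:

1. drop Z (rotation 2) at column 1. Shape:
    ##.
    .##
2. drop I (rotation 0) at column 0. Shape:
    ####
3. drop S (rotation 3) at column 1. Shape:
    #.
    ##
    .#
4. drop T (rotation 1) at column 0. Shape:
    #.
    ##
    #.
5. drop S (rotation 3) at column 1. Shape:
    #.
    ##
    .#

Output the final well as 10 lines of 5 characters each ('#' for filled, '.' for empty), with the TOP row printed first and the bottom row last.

Answer: .....
.#...
###..
###..
##...
.##..
..#..
####.
.##..
..##.

Derivation:
Drop 1: Z rot2 at col 1 lands with bottom-row=0; cleared 0 line(s) (total 0); column heights now [0 2 2 1 0], max=2
Drop 2: I rot0 at col 0 lands with bottom-row=2; cleared 0 line(s) (total 0); column heights now [3 3 3 3 0], max=3
Drop 3: S rot3 at col 1 lands with bottom-row=3; cleared 0 line(s) (total 0); column heights now [3 6 5 3 0], max=6
Drop 4: T rot1 at col 0 lands with bottom-row=5; cleared 0 line(s) (total 0); column heights now [8 7 5 3 0], max=8
Drop 5: S rot3 at col 1 lands with bottom-row=6; cleared 0 line(s) (total 0); column heights now [8 9 8 3 0], max=9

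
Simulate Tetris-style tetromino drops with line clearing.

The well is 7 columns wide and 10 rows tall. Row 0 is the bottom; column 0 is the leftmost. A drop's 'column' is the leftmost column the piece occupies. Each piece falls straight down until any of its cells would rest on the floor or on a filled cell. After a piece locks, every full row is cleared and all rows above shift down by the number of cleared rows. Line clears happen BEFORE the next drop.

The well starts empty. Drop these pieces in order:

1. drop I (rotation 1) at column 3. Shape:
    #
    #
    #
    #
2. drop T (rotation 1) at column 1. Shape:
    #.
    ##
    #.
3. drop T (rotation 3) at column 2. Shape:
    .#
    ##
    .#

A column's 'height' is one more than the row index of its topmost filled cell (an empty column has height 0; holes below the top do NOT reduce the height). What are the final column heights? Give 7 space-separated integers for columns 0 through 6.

Answer: 0 3 6 7 0 0 0

Derivation:
Drop 1: I rot1 at col 3 lands with bottom-row=0; cleared 0 line(s) (total 0); column heights now [0 0 0 4 0 0 0], max=4
Drop 2: T rot1 at col 1 lands with bottom-row=0; cleared 0 line(s) (total 0); column heights now [0 3 2 4 0 0 0], max=4
Drop 3: T rot3 at col 2 lands with bottom-row=4; cleared 0 line(s) (total 0); column heights now [0 3 6 7 0 0 0], max=7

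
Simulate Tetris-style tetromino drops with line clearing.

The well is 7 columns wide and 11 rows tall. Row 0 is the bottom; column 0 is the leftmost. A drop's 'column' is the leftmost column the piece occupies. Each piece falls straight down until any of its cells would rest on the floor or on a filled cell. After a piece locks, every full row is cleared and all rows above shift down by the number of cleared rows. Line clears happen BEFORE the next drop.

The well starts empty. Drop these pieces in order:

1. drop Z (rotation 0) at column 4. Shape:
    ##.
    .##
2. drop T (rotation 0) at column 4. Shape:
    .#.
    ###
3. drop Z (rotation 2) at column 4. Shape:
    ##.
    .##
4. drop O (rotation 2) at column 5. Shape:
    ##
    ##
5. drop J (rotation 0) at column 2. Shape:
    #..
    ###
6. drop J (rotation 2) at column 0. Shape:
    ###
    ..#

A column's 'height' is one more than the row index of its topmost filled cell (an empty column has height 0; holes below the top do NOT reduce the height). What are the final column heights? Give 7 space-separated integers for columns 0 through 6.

Drop 1: Z rot0 at col 4 lands with bottom-row=0; cleared 0 line(s) (total 0); column heights now [0 0 0 0 2 2 1], max=2
Drop 2: T rot0 at col 4 lands with bottom-row=2; cleared 0 line(s) (total 0); column heights now [0 0 0 0 3 4 3], max=4
Drop 3: Z rot2 at col 4 lands with bottom-row=4; cleared 0 line(s) (total 0); column heights now [0 0 0 0 6 6 5], max=6
Drop 4: O rot2 at col 5 lands with bottom-row=6; cleared 0 line(s) (total 0); column heights now [0 0 0 0 6 8 8], max=8
Drop 5: J rot0 at col 2 lands with bottom-row=6; cleared 0 line(s) (total 0); column heights now [0 0 8 7 7 8 8], max=8
Drop 6: J rot2 at col 0 lands with bottom-row=8; cleared 0 line(s) (total 0); column heights now [10 10 10 7 7 8 8], max=10

Answer: 10 10 10 7 7 8 8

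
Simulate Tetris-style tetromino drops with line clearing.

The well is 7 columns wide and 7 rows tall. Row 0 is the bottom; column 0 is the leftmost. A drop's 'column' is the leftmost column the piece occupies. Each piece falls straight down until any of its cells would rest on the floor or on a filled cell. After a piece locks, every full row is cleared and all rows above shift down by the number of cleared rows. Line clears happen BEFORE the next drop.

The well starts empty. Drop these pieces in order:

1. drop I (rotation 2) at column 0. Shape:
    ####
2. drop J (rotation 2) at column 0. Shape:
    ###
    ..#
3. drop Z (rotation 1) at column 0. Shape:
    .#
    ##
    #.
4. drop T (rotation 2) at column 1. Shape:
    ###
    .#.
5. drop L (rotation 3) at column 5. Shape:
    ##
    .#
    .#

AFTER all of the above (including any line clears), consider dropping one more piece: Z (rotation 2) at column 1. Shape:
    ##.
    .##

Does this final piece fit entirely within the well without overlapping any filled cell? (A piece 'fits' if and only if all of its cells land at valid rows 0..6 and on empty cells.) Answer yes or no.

Drop 1: I rot2 at col 0 lands with bottom-row=0; cleared 0 line(s) (total 0); column heights now [1 1 1 1 0 0 0], max=1
Drop 2: J rot2 at col 0 lands with bottom-row=1; cleared 0 line(s) (total 0); column heights now [3 3 3 1 0 0 0], max=3
Drop 3: Z rot1 at col 0 lands with bottom-row=3; cleared 0 line(s) (total 0); column heights now [5 6 3 1 0 0 0], max=6
Drop 4: T rot2 at col 1 lands with bottom-row=5; cleared 0 line(s) (total 0); column heights now [5 7 7 7 0 0 0], max=7
Drop 5: L rot3 at col 5 lands with bottom-row=0; cleared 0 line(s) (total 0); column heights now [5 7 7 7 0 3 3], max=7
Test piece Z rot2 at col 1 (width 3): heights before test = [5 7 7 7 0 3 3]; fits = False

Answer: no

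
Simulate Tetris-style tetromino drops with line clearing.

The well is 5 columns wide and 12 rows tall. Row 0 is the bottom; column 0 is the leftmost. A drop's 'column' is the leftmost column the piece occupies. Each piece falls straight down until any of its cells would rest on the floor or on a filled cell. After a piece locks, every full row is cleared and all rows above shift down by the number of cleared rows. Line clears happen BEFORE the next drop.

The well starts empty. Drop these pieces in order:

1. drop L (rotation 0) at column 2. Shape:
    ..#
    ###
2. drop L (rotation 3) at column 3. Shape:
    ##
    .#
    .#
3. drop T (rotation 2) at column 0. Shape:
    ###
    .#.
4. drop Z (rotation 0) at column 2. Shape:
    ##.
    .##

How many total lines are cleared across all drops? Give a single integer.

Answer: 0

Derivation:
Drop 1: L rot0 at col 2 lands with bottom-row=0; cleared 0 line(s) (total 0); column heights now [0 0 1 1 2], max=2
Drop 2: L rot3 at col 3 lands with bottom-row=2; cleared 0 line(s) (total 0); column heights now [0 0 1 5 5], max=5
Drop 3: T rot2 at col 0 lands with bottom-row=0; cleared 0 line(s) (total 0); column heights now [2 2 2 5 5], max=5
Drop 4: Z rot0 at col 2 lands with bottom-row=5; cleared 0 line(s) (total 0); column heights now [2 2 7 7 6], max=7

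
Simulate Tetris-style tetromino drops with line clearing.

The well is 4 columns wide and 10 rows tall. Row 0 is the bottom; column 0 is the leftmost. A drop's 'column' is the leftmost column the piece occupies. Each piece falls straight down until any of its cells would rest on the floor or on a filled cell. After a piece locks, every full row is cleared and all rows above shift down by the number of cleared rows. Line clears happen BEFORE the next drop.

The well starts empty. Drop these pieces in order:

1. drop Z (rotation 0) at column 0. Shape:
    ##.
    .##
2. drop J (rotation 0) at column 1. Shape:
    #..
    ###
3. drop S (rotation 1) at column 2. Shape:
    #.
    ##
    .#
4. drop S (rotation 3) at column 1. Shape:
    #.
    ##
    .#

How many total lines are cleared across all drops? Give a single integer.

Drop 1: Z rot0 at col 0 lands with bottom-row=0; cleared 0 line(s) (total 0); column heights now [2 2 1 0], max=2
Drop 2: J rot0 at col 1 lands with bottom-row=2; cleared 0 line(s) (total 0); column heights now [2 4 3 3], max=4
Drop 3: S rot1 at col 2 lands with bottom-row=3; cleared 0 line(s) (total 0); column heights now [2 4 6 5], max=6
Drop 4: S rot3 at col 1 lands with bottom-row=6; cleared 0 line(s) (total 0); column heights now [2 9 8 5], max=9

Answer: 0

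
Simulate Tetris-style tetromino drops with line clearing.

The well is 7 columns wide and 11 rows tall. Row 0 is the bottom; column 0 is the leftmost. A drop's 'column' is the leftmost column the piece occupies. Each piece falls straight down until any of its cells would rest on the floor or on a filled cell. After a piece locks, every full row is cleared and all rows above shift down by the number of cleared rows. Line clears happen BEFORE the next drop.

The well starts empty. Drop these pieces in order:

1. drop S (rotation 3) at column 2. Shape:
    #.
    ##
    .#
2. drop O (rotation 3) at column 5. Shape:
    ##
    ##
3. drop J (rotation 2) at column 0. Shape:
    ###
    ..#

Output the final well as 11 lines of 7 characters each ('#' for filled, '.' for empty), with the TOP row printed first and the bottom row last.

Answer: .......
.......
.......
.......
.......
.......
###....
..#....
..#....
..##.##
...#.##

Derivation:
Drop 1: S rot3 at col 2 lands with bottom-row=0; cleared 0 line(s) (total 0); column heights now [0 0 3 2 0 0 0], max=3
Drop 2: O rot3 at col 5 lands with bottom-row=0; cleared 0 line(s) (total 0); column heights now [0 0 3 2 0 2 2], max=3
Drop 3: J rot2 at col 0 lands with bottom-row=3; cleared 0 line(s) (total 0); column heights now [5 5 5 2 0 2 2], max=5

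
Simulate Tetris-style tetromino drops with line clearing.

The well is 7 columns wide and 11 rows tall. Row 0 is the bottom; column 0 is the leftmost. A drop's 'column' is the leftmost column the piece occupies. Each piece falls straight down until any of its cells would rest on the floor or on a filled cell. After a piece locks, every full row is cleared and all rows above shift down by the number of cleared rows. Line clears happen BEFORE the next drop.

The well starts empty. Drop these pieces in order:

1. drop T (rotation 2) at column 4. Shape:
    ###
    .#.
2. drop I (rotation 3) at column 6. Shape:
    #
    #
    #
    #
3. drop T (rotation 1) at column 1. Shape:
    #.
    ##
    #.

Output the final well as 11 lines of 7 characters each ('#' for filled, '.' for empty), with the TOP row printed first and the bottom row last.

Drop 1: T rot2 at col 4 lands with bottom-row=0; cleared 0 line(s) (total 0); column heights now [0 0 0 0 2 2 2], max=2
Drop 2: I rot3 at col 6 lands with bottom-row=2; cleared 0 line(s) (total 0); column heights now [0 0 0 0 2 2 6], max=6
Drop 3: T rot1 at col 1 lands with bottom-row=0; cleared 0 line(s) (total 0); column heights now [0 3 2 0 2 2 6], max=6

Answer: .......
.......
.......
.......
.......
......#
......#
......#
.#....#
.##.###
.#...#.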